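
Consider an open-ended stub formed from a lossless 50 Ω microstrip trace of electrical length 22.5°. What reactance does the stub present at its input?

tan(βl) = 0.414
For an open-ended stub, Z_in = −jZ_0·cot(βl) = −jZ_0/tan(βl)

X_in ≈ -121 Ω (capacitive)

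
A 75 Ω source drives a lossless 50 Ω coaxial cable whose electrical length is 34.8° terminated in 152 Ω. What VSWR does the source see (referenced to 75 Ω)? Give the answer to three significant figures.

VSWR ≈ 2.91

tan(βl) = 0.695
Z_in = Z_0·(Z_L + jZ_0·tanβl)/(Z_0 + jZ_L·tanβl) = 41.3 − j52.4 Ω
Γ_s = (Z_in − Z_s)/(Z_in + Z_s) = (-33.7 − j52.4)/(116 − j52.4), |Γ_s| = 0.489
VSWR = (1 + |Γ_s|)/(1 − |Γ_s|)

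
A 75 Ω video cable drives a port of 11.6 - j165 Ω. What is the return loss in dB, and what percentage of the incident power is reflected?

RL ≈ 0.459 dB; 90% of incident power reflected

Γ = (-63.4 − j165)/(86.6 − j165), |Γ| = 0.949
RL = −20·log₁₀(0.949) = 0.459 dB
P_refl/P_inc = |Γ|² = 0.9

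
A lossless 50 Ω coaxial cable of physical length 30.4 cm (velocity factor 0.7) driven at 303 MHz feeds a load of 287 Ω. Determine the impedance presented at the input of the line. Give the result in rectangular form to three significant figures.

Z_in ≈ 52 + j101 Ω

λ = v/f = 0.7·c / 303 MHz = 0.693 m
βl = 2π·l/λ = 2π × 0.439 = 158°
tan(βl) = tan(158°) = -0.406
Z_in = Z_0·(Z_L + jZ_0·tanβl)/(Z_0 + jZ_L·tanβl)
     = 50·(287 − j20.3)/(50 − j117)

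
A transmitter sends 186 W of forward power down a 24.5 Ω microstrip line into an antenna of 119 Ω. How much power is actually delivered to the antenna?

Γ = (119 − 24.5)/(119 + 24.5) = 0.659
|Γ|² = 0.434
P_refl = |Γ|²·P_inc = 80.7 W, P_del = (1 − |Γ|²)·P_inc = 105 W

P_delivered ≈ 105 W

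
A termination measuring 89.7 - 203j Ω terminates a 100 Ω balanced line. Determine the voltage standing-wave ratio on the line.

Γ = (Z_L − Z_0)/(Z_L + Z_0) = (-10.3 − j203)/(189.7 − j203)
|Γ| = 203/278 = 0.732
VSWR = (1 + |Γ|)/(1 − |Γ|) = 1.73/0.268

VSWR ≈ 6.45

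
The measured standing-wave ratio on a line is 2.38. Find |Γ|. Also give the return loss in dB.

|Γ| ≈ 0.408; return loss ≈ 7.78 dB

|Γ| = (S − 1)/(S + 1) = (2.38 − 1)/(2.38 + 1) = 1.38/3.38
RL = −20·log₁₀|Γ| = −20·log₁₀(0.408)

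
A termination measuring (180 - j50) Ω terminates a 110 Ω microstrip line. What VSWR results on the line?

Γ = (Z_L − Z_0)/(Z_L + Z_0) = (70 − j50)/(290 − j50)
|Γ| = 86/294 = 0.292
VSWR = (1 + |Γ|)/(1 − |Γ|) = 1.29/0.708

VSWR ≈ 1.83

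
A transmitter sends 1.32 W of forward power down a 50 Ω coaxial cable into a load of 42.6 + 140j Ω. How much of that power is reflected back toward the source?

P_reflected ≈ 0.921 W

|Γ| = |(-7.4 + j140)/(92.6 + j140)| = 0.835
|Γ|² = 0.698
P_refl = |Γ|²·P_inc = 0.921 W, P_del = (1 − |Γ|²)·P_inc = 0.399 W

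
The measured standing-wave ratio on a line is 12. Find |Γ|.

|Γ| ≈ 0.846

|Γ| = (S − 1)/(S + 1) = (12 − 1)/(12 + 1) = 11/13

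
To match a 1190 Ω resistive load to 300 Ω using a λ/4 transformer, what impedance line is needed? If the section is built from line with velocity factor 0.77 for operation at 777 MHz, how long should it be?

Z_qwt ≈ 597 Ω; length ≈ 7.43 cm

Z_qwt = √(Z_0·R_L) = √(300 × 1190) = √357000
λ = 0.77·c/f = 0.297 m, so l = λ/4 = 0.0743 m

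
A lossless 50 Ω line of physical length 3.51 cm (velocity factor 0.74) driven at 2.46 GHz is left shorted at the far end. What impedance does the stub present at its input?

λ = v/f = 0.74·c / 2.46 GHz = 0.0902 m
βl = 2π·l/λ = 2π × 0.389 = 140°
tan(βl) = -0.838
For a shorted stub, Z_in = jZ_0·tan(βl)

Z_in ≈ −j41.9 Ω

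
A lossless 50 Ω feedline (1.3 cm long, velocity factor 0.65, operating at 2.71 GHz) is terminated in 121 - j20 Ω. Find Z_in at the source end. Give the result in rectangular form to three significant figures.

λ = v/f = 0.65·c / 2.71 GHz = 0.072 m
βl = 2π·l/λ = 2π × 0.181 = 65°
tan(βl) = tan(65°) = 2.15
Z_in = Z_0·(Z_L + jZ_0·tanβl)/(Z_0 + jZ_L·tanβl)
     = 50·(121 + j87.4)/(93 + j260)

Z_in ≈ 22.3 − j15.3 Ω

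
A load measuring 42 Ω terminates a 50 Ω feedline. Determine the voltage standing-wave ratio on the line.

Γ = (42 − 50)/(42 + 50) = -0.087
VSWR = (1 + 0.087)/(1 − 0.087)

VSWR ≈ 1.19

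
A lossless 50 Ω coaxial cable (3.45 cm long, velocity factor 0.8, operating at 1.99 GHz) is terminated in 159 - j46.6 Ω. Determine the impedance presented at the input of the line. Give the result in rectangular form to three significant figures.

Z_in ≈ 15.8 + j15 Ω

λ = v/f = 0.8·c / 1.99 GHz = 0.121 m
βl = 2π·l/λ = 2π × 0.286 = 103°
tan(βl) = tan(103°) = -4.34
Z_in = Z_0·(Z_L + jZ_0·tanβl)/(Z_0 + jZ_L·tanβl)
     = 50·(159 − j263)/(-152 − j690)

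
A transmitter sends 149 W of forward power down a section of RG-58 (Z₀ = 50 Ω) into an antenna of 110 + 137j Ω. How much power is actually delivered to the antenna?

P_delivered ≈ 73.9 W

|Γ| = |(60 + j137)/(160 + j137)| = 0.71
|Γ|² = 0.504
P_refl = |Γ|²·P_inc = 75.1 W, P_del = (1 − |Γ|²)·P_inc = 73.9 W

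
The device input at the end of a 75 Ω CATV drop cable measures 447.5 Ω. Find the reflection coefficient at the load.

Γ = 0.713

Γ = (Z_L − Z_0)/(Z_L + Z_0) = (447.5 − 75)/(447.5 + 75) = 372.5/522.5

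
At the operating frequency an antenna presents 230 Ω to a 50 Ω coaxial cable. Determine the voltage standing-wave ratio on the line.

VSWR ≈ 4.6

For a purely resistive load, VSWR = R_L/Z_0 or Z_0/R_L (whichever > 1) = 230/50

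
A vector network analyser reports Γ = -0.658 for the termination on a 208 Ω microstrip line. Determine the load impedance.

Z_L = Z_0·(1 + Γ)/(1 − Γ) = 208·(0.342)/(1.66)

Z_L ≈ 42.9 Ω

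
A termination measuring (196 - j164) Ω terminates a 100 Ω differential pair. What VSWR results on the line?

Γ = (Z_L − Z_0)/(Z_L + Z_0) = (96 − j164)/(296 − j164)
|Γ| = 190/338 = 0.562
VSWR = (1 + |Γ|)/(1 − |Γ|) = 1.56/0.438

VSWR ≈ 3.56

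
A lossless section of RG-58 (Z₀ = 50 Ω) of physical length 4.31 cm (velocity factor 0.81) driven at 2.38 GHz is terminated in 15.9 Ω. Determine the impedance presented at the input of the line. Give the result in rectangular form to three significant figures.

λ = v/f = 0.81·c / 2.38 GHz = 0.102 m
βl = 2π·l/λ = 2π × 0.422 = 152°
tan(βl) = tan(152°) = -0.532
Z_in = Z_0·(Z_L + jZ_0·tanβl)/(Z_0 + jZ_L·tanβl)
     = 50·(15.9 − j26.6)/(50 − j8.47)

Z_in ≈ 19.8 − j23.3 Ω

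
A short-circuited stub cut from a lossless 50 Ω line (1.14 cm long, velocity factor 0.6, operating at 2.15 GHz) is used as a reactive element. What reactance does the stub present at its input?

λ = v/f = 0.6·c / 2.15 GHz = 0.0837 m
βl = 2π·l/λ = 2π × 0.136 = 49°
tan(βl) = 1.15
For a short-circuited stub, Z_in = jZ_0·tan(βl)

X_in ≈ 57.6 Ω (inductive)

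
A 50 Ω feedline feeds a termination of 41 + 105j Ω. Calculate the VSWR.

Γ = (Z_L − Z_0)/(Z_L + Z_0) = (-9 + j105)/(91 + j105)
|Γ| = 105/139 = 0.758
VSWR = (1 + |Γ|)/(1 − |Γ|) = 1.76/0.242

VSWR ≈ 7.28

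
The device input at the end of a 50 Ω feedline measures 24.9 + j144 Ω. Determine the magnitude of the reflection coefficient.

|Γ| ≈ 0.901

Γ = (Z_L − Z_0)/(Z_L + Z_0) = (-25.1 + j144)/(74.9 + j144)
|Γ| = 146/162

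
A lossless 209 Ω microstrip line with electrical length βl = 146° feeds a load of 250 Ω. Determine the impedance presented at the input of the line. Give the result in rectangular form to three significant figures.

tan(βl) = tan(146°) = -0.675
Z_in = Z_0·(Z_L + jZ_0·tanβl)/(Z_0 + jZ_L·tanβl)
     = 209·(250 − j141)/(209 − j169)

Z_in ≈ 220 + j36.8 Ω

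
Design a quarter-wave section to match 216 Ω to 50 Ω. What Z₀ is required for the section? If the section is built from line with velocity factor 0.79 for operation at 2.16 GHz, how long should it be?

Z_qwt ≈ 104 Ω; length ≈ 2.74 cm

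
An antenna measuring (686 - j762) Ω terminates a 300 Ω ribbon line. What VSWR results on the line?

VSWR ≈ 5.36

Γ = (Z_L − Z_0)/(Z_L + Z_0) = (386 − j762)/(986 − j762)
|Γ| = 854/1250 = 0.685
VSWR = (1 + |Γ|)/(1 − |Γ|) = 1.69/0.315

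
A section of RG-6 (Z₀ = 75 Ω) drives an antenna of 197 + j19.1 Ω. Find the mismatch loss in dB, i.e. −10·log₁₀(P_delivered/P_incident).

Γ = (122 + j19.1)/(272 + j19.1), |Γ| = 0.453
|Γ|² = 0.205, so P_del/P_inc = 1 − |Γ|² = 0.795
ML = −10·log₁₀(1 − |Γ|²)

mismatch loss ≈ 0.997 dB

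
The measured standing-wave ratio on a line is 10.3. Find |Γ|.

|Γ| ≈ 0.823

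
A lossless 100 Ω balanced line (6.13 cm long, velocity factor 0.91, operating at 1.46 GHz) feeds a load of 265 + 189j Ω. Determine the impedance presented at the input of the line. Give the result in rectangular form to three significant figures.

λ = v/f = 0.91·c / 1.46 GHz = 0.187 m
βl = 2π·l/λ = 2π × 0.328 = 118°
tan(βl) = tan(118°) = -1.88
Z_in = Z_0·(Z_L + jZ_0·tanβl)/(Z_0 + jZ_L·tanβl)
     = 100·(265 + j1.08)/(455 − j498)

Z_in ≈ 26.4 + j29.1 Ω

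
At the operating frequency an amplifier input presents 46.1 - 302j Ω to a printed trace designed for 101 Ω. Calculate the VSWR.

Γ = (Z_L − Z_0)/(Z_L + Z_0) = (-54.9 − j302)/(147.1 − j302)
|Γ| = 307/336 = 0.914
VSWR = (1 + |Γ|)/(1 − |Γ|) = 1.91/0.0862

VSWR ≈ 22.2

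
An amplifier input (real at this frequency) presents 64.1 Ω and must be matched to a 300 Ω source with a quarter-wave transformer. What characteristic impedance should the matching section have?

Z_qwt ≈ 139 Ω

Z_qwt = √(Z_0·R_L) = √(300 × 64.1) = √19230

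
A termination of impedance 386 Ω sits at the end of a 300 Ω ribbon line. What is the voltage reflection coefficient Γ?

Γ = (Z_L − Z_0)/(Z_L + Z_0) = (386 − 300)/(386 + 300) = 86/686

Γ = 0.125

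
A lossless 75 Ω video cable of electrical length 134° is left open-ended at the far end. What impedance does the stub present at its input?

tan(βl) = -1.04
For an open-ended stub, Z_in = −jZ_0·cot(βl) = −jZ_0/tan(βl)

Z_in ≈ +j72.4 Ω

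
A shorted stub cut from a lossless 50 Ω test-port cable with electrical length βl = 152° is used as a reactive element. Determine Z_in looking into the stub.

Z_in ≈ −j26.6 Ω

tan(βl) = -0.532
For a shorted stub, Z_in = jZ_0·tan(βl)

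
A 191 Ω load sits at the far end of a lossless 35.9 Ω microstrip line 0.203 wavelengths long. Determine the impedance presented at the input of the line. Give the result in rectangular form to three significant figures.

Z_in ≈ 7.35 − j10.5 Ω

βl = 2π × 0.203 = 73.1°
tan(βl) = tan(73.1°) = 3.29
Z_in = Z_0·(Z_L + jZ_0·tanβl)/(Z_0 + jZ_L·tanβl)
     = 35.9·(191 + j118)/(35.9 + j628)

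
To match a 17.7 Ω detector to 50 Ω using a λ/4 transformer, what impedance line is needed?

Z_qwt ≈ 29.7 Ω

Z_qwt = √(Z_0·R_L) = √(50 × 17.7) = √885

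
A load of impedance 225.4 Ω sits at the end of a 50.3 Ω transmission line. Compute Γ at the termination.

Γ = 0.635

Γ = (Z_L − Z_0)/(Z_L + Z_0) = (225.4 − 50.3)/(225.4 + 50.3) = 175.1/275.7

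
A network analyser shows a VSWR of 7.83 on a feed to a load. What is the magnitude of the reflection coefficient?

|Γ| = (S − 1)/(S + 1) = (7.83 − 1)/(7.83 + 1) = 6.83/8.83

|Γ| ≈ 0.773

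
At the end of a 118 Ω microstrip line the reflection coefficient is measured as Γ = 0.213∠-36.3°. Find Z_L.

Z_L = Z_0·(1 + Γ)/(1 − Γ) = 118·(1.17 − j0.126)/(0.828 + j0.126)

Z_L ≈ 160 − j42.4 Ω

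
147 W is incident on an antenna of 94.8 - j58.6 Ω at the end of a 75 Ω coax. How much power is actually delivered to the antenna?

|Γ| = |(19.8 − j58.6)/(169.8 − j58.6)| = 0.344
|Γ|² = 0.119
P_refl = |Γ|²·P_inc = 17.4 W, P_del = (1 − |Γ|²)·P_inc = 130 W

P_delivered ≈ 130 W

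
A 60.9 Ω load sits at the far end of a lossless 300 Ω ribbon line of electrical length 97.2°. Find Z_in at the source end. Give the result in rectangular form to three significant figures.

tan(βl) = tan(97.2°) = -7.92
Z_in = Z_0·(Z_L + jZ_0·tanβl)/(Z_0 + jZ_L·tanβl)
     = 300·(60.9 − j2370)/(300 − j482)

Z_in ≈ 1080 − j636 Ω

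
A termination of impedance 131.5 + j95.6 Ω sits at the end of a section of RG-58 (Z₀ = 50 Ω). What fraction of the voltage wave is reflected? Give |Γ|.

Γ = (Z_L − Z_0)/(Z_L + Z_0) = (81.5 + j95.6)/(181.5 + j95.6)
|Γ| = 126/205

|Γ| ≈ 0.612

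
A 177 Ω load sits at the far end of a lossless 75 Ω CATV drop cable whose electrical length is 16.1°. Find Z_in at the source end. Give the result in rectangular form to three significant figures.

Z_in ≈ 131 − j67.6 Ω

tan(βl) = tan(16.1°) = 0.289
Z_in = Z_0·(Z_L + jZ_0·tanβl)/(Z_0 + jZ_L·tanβl)
     = 75·(177 + j21.6)/(75 + j51.1)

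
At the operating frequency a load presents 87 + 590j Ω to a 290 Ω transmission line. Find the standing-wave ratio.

VSWR ≈ 17.4

Γ = (Z_L − Z_0)/(Z_L + Z_0) = (-203 + j590)/(377 + j590)
|Γ| = 624/700 = 0.891
VSWR = (1 + |Γ|)/(1 − |Γ|) = 1.89/0.109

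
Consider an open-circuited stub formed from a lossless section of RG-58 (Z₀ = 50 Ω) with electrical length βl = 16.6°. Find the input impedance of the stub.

tan(βl) = 0.298
For an open-circuited stub, Z_in = −jZ_0·cot(βl) = −jZ_0/tan(βl)

Z_in ≈ −j168 Ω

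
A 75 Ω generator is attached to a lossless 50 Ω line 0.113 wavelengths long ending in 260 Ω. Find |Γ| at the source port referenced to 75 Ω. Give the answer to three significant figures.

|Γ| ≈ 0.685

βl = 2π × 0.113 = 40.7°
tan(βl) = 0.86
Z_in = Z_0·(Z_L + jZ_0·tanβl)/(Z_0 + jZ_L·tanβl) = 21.6 − j53.3 Ω
Γ_s = (Z_in − Z_s)/(Z_in + Z_s) = (-53.4 − j53.3)/(96.6 − j53.3), |Γ_s| = 0.685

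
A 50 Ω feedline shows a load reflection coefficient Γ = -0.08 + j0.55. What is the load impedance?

Z_L ≈ 23.5 + j37.4 Ω

Z_L = Z_0·(1 + Γ)/(1 − Γ) = 50·(0.92 + j0.55)/(1.08 − j0.55)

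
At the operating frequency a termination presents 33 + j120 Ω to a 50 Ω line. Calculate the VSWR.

Γ = (Z_L − Z_0)/(Z_L + Z_0) = (-17 + j120)/(83 + j120)
|Γ| = 121/146 = 0.831
VSWR = (1 + |Γ|)/(1 − |Γ|) = 1.83/0.169

VSWR ≈ 10.8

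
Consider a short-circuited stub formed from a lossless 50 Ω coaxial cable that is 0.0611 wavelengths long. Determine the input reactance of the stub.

X_in ≈ 20.2 Ω (inductive)

βl = 2π × 0.0611 = 22°
tan(βl) = 0.404
For a short-circuited stub, Z_in = jZ_0·tan(βl)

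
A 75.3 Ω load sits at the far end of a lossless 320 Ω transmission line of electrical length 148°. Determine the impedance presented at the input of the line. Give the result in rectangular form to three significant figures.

Z_in ≈ 102 − j185 Ω

tan(βl) = tan(148°) = -0.625
Z_in = Z_0·(Z_L + jZ_0·tanβl)/(Z_0 + jZ_L·tanβl)
     = 320·(75.3 − j200)/(320 − j47.1)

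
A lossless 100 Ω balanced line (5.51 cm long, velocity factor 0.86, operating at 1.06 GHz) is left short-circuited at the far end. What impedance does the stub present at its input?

λ = v/f = 0.86·c / 1.06 GHz = 0.243 m
βl = 2π·l/λ = 2π × 0.226 = 81.5°
tan(βl) = 6.69
For a short-circuited stub, Z_in = jZ_0·tan(βl)

Z_in ≈ +j669 Ω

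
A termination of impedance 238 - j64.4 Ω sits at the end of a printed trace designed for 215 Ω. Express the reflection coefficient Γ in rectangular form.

Γ ≈ 0.0696 − j0.132

Γ = (Z_L − Z_0)/(Z_L + Z_0) = (23 − j64.4)/(453 − j64.4)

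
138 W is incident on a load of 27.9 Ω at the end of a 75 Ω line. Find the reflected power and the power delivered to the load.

P_reflected ≈ 28.9 W; P_delivered ≈ 109 W

Γ = (27.9 − 75)/(27.9 + 75) = -0.458
|Γ|² = 0.21
P_refl = |Γ|²·P_inc = 28.9 W, P_del = (1 − |Γ|²)·P_inc = 109 W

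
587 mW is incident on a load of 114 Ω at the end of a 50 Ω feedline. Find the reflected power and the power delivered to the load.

Γ = (114 − 50)/(114 + 50) = 0.39
|Γ|² = 0.152
P_refl = |Γ|²·P_inc = 89.4 mW, P_del = (1 − |Γ|²)·P_inc = 498 mW

P_reflected ≈ 89.4 mW; P_delivered ≈ 498 mW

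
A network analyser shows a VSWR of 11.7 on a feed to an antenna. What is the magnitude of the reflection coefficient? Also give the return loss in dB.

|Γ| ≈ 0.843; return loss ≈ 1.49 dB

|Γ| = (S − 1)/(S + 1) = (11.7 − 1)/(11.7 + 1) = 10.7/12.7
RL = −20·log₁₀|Γ| = −20·log₁₀(0.843)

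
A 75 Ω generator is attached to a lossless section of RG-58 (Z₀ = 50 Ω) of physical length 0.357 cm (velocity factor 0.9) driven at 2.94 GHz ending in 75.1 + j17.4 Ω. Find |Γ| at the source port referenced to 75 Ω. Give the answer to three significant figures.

λ = v/f = 0.9·c / 2.94 GHz = 0.0918 m
βl = 2π·l/λ = 2π × 0.0389 = 14°
tan(βl) = 0.249
Z_in = Z_0·(Z_L + jZ_0·tanβl)/(Z_0 + jZ_L·tanβl) = 81.9 − j0.863 Ω
Γ_s = (Z_in − Z_s)/(Z_in + Z_s) = (6.88 − j0.863)/(157 − j0.863), |Γ_s| = 0.0442

|Γ| ≈ 0.0442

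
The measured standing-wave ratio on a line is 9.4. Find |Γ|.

|Γ| = (S − 1)/(S + 1) = (9.4 − 1)/(9.4 + 1) = 8.4/10.4

|Γ| ≈ 0.808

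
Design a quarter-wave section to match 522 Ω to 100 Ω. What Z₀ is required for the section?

Z_qwt ≈ 228 Ω

Z_qwt = √(Z_0·R_L) = √(100 × 522) = √52200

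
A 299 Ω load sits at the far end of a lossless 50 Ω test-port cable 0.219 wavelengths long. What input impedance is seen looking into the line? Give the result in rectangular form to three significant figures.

βl = 2π × 0.219 = 78.8°
tan(βl) = tan(78.8°) = 5.07
Z_in = Z_0·(Z_L + jZ_0·tanβl)/(Z_0 + jZ_L·tanβl)
     = 50·(299 + j253)/(50 + j1520)

Z_in ≈ 8.68 − j9.58 Ω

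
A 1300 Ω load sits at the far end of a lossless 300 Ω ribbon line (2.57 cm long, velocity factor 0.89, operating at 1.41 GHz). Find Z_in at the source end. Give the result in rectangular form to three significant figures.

λ = v/f = 0.89·c / 1.41 GHz = 0.189 m
βl = 2π·l/λ = 2π × 0.136 = 48.9°
tan(βl) = tan(48.9°) = 1.14
Z_in = Z_0·(Z_L + jZ_0·tanβl)/(Z_0 + jZ_L·tanβl)
     = 300·(1300 + j343)/(300 + j1490)

Z_in ≈ 117 − j238 Ω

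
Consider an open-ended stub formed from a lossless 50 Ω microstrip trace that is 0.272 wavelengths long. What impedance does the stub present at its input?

βl = 2π × 0.272 = 97.9°
tan(βl) = -7.19
For an open-ended stub, Z_in = −jZ_0·cot(βl) = −jZ_0/tan(βl)

Z_in ≈ +j6.96 Ω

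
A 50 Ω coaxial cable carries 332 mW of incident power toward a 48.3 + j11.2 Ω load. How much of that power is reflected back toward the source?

P_reflected ≈ 4.35 mW

|Γ| = |(-1.7 + j11.2)/(98.3 + j11.2)| = 0.115
|Γ|² = 0.0131
P_refl = |Γ|²·P_inc = 4.35 mW, P_del = (1 − |Γ|²)·P_inc = 328 mW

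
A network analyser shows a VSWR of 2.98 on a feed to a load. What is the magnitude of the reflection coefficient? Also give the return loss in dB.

|Γ| ≈ 0.497; return loss ≈ 6.06 dB

|Γ| = (S − 1)/(S + 1) = (2.98 − 1)/(2.98 + 1) = 1.98/3.98
RL = −20·log₁₀|Γ| = −20·log₁₀(0.497)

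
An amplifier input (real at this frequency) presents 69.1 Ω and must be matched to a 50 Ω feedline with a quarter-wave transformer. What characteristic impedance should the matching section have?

Z_qwt = √(Z_0·R_L) = √(50 × 69.1) = √3455

Z_qwt ≈ 58.8 Ω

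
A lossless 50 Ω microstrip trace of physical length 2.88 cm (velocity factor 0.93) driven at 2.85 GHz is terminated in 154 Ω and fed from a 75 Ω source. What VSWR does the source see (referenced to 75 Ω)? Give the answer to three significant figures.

λ = v/f = 0.93·c / 2.85 GHz = 0.0979 m
βl = 2π·l/λ = 2π × 0.294 = 106°
tan(βl) = -3.51
Z_in = Z_0·(Z_L + jZ_0·tanβl)/(Z_0 + jZ_L·tanβl) = 17.4 + j12.6 Ω
Γ_s = (Z_in − Z_s)/(Z_in + Z_s) = (-57.6 + j12.6)/(92.4 + j12.6), |Γ_s| = 0.632
VSWR = (1 + |Γ_s|)/(1 − |Γ_s|)

VSWR ≈ 4.44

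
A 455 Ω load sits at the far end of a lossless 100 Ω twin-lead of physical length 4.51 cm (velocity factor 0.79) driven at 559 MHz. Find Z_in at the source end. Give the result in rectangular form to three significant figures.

Z_in ≈ 53.1 − j112 Ω

λ = v/f = 0.79·c / 559 MHz = 0.424 m
βl = 2π·l/λ = 2π × 0.106 = 38.3°
tan(βl) = tan(38.3°) = 0.79
Z_in = Z_0·(Z_L + jZ_0·tanβl)/(Z_0 + jZ_L·tanβl)
     = 100·(455 + j79)/(100 + j359)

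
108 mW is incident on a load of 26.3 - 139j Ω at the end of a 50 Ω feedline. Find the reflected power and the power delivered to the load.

P_reflected ≈ 85.4 mW; P_delivered ≈ 22.6 mW

|Γ| = |(-23.7 − j139)/(76.3 − j139)| = 0.889
|Γ|² = 0.791
P_refl = |Γ|²·P_inc = 85.4 mW, P_del = (1 − |Γ|²)·P_inc = 22.6 mW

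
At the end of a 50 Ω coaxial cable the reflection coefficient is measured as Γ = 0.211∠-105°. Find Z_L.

Z_L ≈ 41.4 − j17.7 Ω

Z_L = Z_0·(1 + Γ)/(1 − Γ) = 50·(0.945 − j0.204)/(1.05 + j0.204)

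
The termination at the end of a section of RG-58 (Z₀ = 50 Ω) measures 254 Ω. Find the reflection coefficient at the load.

Γ = 0.671

Γ = (Z_L − Z_0)/(Z_L + Z_0) = (254 − 50)/(254 + 50) = 204/304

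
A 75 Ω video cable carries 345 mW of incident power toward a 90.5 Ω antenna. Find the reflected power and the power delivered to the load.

Γ = (90.5 − 75)/(90.5 + 75) = 0.0937
|Γ|² = 0.00877
P_refl = |Γ|²·P_inc = 3.03 mW, P_del = (1 − |Γ|²)·P_inc = 342 mW

P_reflected ≈ 3.03 mW; P_delivered ≈ 342 mW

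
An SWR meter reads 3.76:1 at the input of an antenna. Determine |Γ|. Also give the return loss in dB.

|Γ| ≈ 0.58; return loss ≈ 4.73 dB

|Γ| = (S − 1)/(S + 1) = (3.76 − 1)/(3.76 + 1) = 2.76/4.76
RL = −20·log₁₀|Γ| = −20·log₁₀(0.58)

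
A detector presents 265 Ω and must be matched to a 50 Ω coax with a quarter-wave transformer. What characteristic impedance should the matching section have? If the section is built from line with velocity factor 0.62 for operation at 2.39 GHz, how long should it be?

Z_qwt = √(Z_0·R_L) = √(50 × 265) = √13250
λ = 0.62·c/f = 0.0778 m, so l = λ/4 = 0.0195 m

Z_qwt ≈ 115 Ω; length ≈ 1.95 cm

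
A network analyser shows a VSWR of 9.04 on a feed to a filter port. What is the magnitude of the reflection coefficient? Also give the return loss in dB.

|Γ| = (S − 1)/(S + 1) = (9.04 − 1)/(9.04 + 1) = 8.04/10
RL = −20·log₁₀|Γ| = −20·log₁₀(0.801)

|Γ| ≈ 0.801; return loss ≈ 1.93 dB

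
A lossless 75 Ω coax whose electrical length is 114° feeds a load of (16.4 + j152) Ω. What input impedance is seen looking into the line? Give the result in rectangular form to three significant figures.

Z_in ≈ 3.19 − j2.68 Ω

tan(βl) = tan(114°) = -2.25
Z_in = Z_0·(Z_L + jZ_0·tanβl)/(Z_0 + jZ_L·tanβl)
     = 75·(16.4 − j16.5)/(416 − j36.8)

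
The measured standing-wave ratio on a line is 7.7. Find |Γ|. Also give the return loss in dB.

|Γ| ≈ 0.77; return loss ≈ 2.27 dB

|Γ| = (S − 1)/(S + 1) = (7.7 − 1)/(7.7 + 1) = 6.7/8.7
RL = −20·log₁₀|Γ| = −20·log₁₀(0.77)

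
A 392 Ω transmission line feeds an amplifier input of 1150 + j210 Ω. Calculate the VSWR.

VSWR ≈ 3.04

Γ = (Z_L − Z_0)/(Z_L + Z_0) = (758 + j210)/(1542 + j210)
|Γ| = 787/1560 = 0.505
VSWR = (1 + |Γ|)/(1 − |Γ|) = 1.51/0.495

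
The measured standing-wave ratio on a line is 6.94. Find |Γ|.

|Γ| = (S − 1)/(S + 1) = (6.94 − 1)/(6.94 + 1) = 5.94/7.94

|Γ| ≈ 0.748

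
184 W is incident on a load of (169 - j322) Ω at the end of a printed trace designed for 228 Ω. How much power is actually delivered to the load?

|Γ| = |(-59 − j322)/(397 − j322)| = 0.64
|Γ|² = 0.41
P_refl = |Γ|²·P_inc = 75.5 W, P_del = (1 − |Γ|²)·P_inc = 109 W

P_delivered ≈ 109 W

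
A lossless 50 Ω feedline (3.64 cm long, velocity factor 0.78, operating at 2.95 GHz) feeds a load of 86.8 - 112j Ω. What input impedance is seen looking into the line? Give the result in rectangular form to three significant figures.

λ = v/f = 0.78·c / 2.95 GHz = 0.0793 m
βl = 2π·l/λ = 2π × 0.459 = 165°
tan(βl) = tan(165°) = -0.264
Z_in = Z_0·(Z_L + jZ_0·tanβl)/(Z_0 + jZ_L·tanβl)
     = 50·(86.8 − j125)/(20.4 − j22.9)

Z_in ≈ 246 − j30 Ω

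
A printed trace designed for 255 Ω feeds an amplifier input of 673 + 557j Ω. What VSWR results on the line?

Γ = (Z_L − Z_0)/(Z_L + Z_0) = (418 + j557)/(928 + j557)
|Γ| = 696/1080 = 0.643
VSWR = (1 + |Γ|)/(1 − |Γ|) = 1.64/0.357

VSWR ≈ 4.61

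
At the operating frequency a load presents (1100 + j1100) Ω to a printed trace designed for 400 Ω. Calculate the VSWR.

Γ = (Z_L − Z_0)/(Z_L + Z_0) = (700 + j1100)/(1500 + j1100)
|Γ| = 1300/1860 = 0.701
VSWR = (1 + |Γ|)/(1 − |Γ|) = 1.7/0.299

VSWR ≈ 5.69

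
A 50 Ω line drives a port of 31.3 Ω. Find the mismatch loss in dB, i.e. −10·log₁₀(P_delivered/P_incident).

Γ = (31.3 − 50)/(31.3 + 50) = -0.23
|Γ|² = 0.0529, so P_del/P_inc = 1 − |Γ|² = 0.947
ML = −10·log₁₀(1 − |Γ|²)

mismatch loss ≈ 0.236 dB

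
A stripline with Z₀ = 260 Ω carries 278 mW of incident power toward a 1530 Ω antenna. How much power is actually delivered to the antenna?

P_delivered ≈ 138 mW

Γ = (1530 − 260)/(1530 + 260) = 0.709
|Γ|² = 0.503
P_refl = |Γ|²·P_inc = 140 mW, P_del = (1 − |Γ|²)·P_inc = 138 mW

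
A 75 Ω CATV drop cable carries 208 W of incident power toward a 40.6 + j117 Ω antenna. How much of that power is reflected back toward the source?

P_reflected ≈ 114 W

|Γ| = |(-34.4 + j117)/(115.6 + j117)| = 0.741
|Γ|² = 0.55
P_refl = |Γ|²·P_inc = 114 W, P_del = (1 − |Γ|²)·P_inc = 93.6 W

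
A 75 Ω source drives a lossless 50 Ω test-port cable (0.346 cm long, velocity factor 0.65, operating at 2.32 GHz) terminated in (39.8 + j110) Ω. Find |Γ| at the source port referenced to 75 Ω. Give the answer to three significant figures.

|Γ| ≈ 0.69

λ = v/f = 0.65·c / 2.32 GHz = 0.0841 m
βl = 2π·l/λ = 2π × 0.0412 = 14.8°
tan(βl) = 0.265
Z_in = Z_0·(Z_L + jZ_0·tanβl)/(Z_0 + jZ_L·tanβl) = 194 + j197 Ω
Γ_s = (Z_in − Z_s)/(Z_in + Z_s) = (119 + j197)/(269 + j197), |Γ_s| = 0.69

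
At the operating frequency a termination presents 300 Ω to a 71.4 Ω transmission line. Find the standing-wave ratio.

Γ = (300 − 71.4)/(300 + 71.4) = 0.616
VSWR = (1 + 0.616)/(1 − 0.616)

VSWR ≈ 4.2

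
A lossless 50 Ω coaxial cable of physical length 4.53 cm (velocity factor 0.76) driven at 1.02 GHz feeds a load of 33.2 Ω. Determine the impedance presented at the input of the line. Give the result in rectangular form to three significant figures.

Z_in ≈ 67.9 + j16 Ω

λ = v/f = 0.76·c / 1.02 GHz = 0.224 m
βl = 2π·l/λ = 2π × 0.203 = 73°
tan(βl) = tan(73°) = 3.26
Z_in = Z_0·(Z_L + jZ_0·tanβl)/(Z_0 + jZ_L·tanβl)
     = 50·(33.2 + j163)/(50 + j108)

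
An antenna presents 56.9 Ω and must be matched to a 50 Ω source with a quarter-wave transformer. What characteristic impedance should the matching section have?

Z_qwt ≈ 53.3 Ω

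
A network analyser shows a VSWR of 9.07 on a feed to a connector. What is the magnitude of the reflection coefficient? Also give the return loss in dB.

|Γ| ≈ 0.801; return loss ≈ 1.92 dB

|Γ| = (S − 1)/(S + 1) = (9.07 − 1)/(9.07 + 1) = 8.07/10.1
RL = −20·log₁₀|Γ| = −20·log₁₀(0.801)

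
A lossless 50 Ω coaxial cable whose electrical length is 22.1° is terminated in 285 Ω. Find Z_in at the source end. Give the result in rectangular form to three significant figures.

tan(βl) = tan(22.1°) = 0.406
Z_in = Z_0·(Z_L + jZ_0·tanβl)/(Z_0 + jZ_L·tanβl)
     = 50·(285 + j20.3)/(50 + j116)

Z_in ≈ 52.2 − j101 Ω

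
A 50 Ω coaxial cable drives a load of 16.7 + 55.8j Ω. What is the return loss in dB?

RL ≈ 2.53 dB

Γ = (-33.3 + j55.8)/(66.7 + j55.8), |Γ| = 0.747
RL = −20·log₁₀|Γ| = −20·log₁₀(0.747)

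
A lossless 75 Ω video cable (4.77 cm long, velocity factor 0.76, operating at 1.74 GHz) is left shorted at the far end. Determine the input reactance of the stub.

X_in ≈ -86.1 Ω (capacitive)

λ = v/f = 0.76·c / 1.74 GHz = 0.131 m
βl = 2π·l/λ = 2π × 0.364 = 131°
tan(βl) = -1.15
For a shorted stub, Z_in = jZ_0·tan(βl)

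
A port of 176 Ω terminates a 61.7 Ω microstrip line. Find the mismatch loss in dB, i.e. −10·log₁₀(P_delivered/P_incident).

mismatch loss ≈ 1.14 dB

Γ = (176 − 61.7)/(176 + 61.7) = 0.481
|Γ|² = 0.231, so P_del/P_inc = 1 − |Γ|² = 0.769
ML = −10·log₁₀(1 − |Γ|²)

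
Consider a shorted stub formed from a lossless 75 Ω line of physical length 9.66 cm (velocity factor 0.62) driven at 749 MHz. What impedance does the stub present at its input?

Z_in ≈ −j62.8 Ω

λ = v/f = 0.62·c / 749 MHz = 0.248 m
βl = 2π·l/λ = 2π × 0.389 = 140°
tan(βl) = -0.838
For a shorted stub, Z_in = jZ_0·tan(βl)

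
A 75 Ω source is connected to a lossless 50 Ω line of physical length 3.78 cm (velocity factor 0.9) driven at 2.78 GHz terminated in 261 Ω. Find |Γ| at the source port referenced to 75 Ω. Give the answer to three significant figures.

λ = v/f = 0.9·c / 2.78 GHz = 0.0971 m
βl = 2π·l/λ = 2π × 0.389 = 140°
tan(βl) = -0.836
Z_in = Z_0·(Z_L + jZ_0·tanβl)/(Z_0 + jZ_L·tanβl) = 22.1 + j54.8 Ω
Γ_s = (Z_in − Z_s)/(Z_in + Z_s) = (-52.9 + j54.8)/(97.1 + j54.8), |Γ_s| = 0.683

|Γ| ≈ 0.683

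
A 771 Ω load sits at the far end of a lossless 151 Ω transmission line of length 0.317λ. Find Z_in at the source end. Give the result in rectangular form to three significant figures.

βl = 2π × 0.317 = 114°
tan(βl) = tan(114°) = -2.23
Z_in = Z_0·(Z_L + jZ_0·tanβl)/(Z_0 + jZ_L·tanβl)
     = 151·(771 − j337)/(151 − j1720)

Z_in ≈ 35.2 + j64.5 Ω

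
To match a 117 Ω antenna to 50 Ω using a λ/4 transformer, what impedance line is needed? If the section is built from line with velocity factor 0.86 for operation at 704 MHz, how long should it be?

Z_qwt = √(Z_0·R_L) = √(50 × 117) = √5850
λ = 0.86·c/f = 0.366 m, so l = λ/4 = 0.0916 m

Z_qwt ≈ 76.5 Ω; length ≈ 9.16 cm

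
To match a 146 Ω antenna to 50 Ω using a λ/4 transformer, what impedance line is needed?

Z_qwt = √(Z_0·R_L) = √(50 × 146) = √7300

Z_qwt ≈ 85.4 Ω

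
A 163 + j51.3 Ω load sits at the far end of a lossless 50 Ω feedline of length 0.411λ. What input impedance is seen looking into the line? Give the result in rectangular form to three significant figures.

βl = 2π × 0.411 = 148°
tan(βl) = tan(148°) = -0.626
Z_in = Z_0·(Z_L + jZ_0·tanβl)/(Z_0 + jZ_L·tanβl)
     = 50·(163 + j20)/(82.1 − j102)

Z_in ≈ 33.1 + j53.3 Ω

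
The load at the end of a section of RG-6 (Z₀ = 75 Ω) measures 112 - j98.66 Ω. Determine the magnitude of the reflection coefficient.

|Γ| ≈ 0.498

Γ = (Z_L − Z_0)/(Z_L + Z_0) = (37 − j98.66)/(187 − j98.66)
|Γ| = 105/211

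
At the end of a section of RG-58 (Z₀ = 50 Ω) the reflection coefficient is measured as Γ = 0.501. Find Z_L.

Z_L ≈ 150 Ω

Z_L = Z_0·(1 + Γ)/(1 − Γ) = 50·(1.5)/(0.499)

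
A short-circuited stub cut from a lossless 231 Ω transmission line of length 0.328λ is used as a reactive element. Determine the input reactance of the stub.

X_in ≈ -433 Ω (capacitive)

βl = 2π × 0.328 = 118°
tan(βl) = -1.87
For a short-circuited stub, Z_in = jZ_0·tan(βl)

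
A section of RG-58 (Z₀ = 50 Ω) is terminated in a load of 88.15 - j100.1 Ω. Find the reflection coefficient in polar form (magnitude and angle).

Γ ≈ 0.628 ∠ -33.2°

Γ = (Z_L − Z_0)/(Z_L + Z_0) = (38.15 − j100.1)/(138.2 − j100.1)
|Γ| = 107/171 = 0.628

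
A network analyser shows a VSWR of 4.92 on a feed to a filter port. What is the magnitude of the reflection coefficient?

|Γ| ≈ 0.662

|Γ| = (S − 1)/(S + 1) = (4.92 − 1)/(4.92 + 1) = 3.92/5.92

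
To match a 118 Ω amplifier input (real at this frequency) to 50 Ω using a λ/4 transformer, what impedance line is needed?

Z_qwt ≈ 76.8 Ω

Z_qwt = √(Z_0·R_L) = √(50 × 118) = √5900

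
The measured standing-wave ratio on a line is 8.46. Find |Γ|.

|Γ| = (S − 1)/(S + 1) = (8.46 − 1)/(8.46 + 1) = 7.46/9.46

|Γ| ≈ 0.789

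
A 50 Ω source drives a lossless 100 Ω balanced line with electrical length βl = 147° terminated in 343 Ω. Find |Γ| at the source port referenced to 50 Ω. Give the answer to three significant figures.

tan(βl) = -0.649
Z_in = Z_0·(Z_L + jZ_0·tanβl)/(Z_0 + jZ_L·tanβl) = 81.8 + j117 Ω
Γ_s = (Z_in − Z_s)/(Z_in + Z_s) = (31.8 + j117)/(132 + j117), |Γ_s| = 0.689

|Γ| ≈ 0.689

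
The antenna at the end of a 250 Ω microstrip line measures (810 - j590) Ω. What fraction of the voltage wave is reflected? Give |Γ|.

|Γ| ≈ 0.671

Γ = (Z_L − Z_0)/(Z_L + Z_0) = (560 − j590)/(1060 − j590)
|Γ| = 813/1210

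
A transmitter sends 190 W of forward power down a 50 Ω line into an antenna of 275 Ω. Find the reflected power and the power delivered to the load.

P_reflected ≈ 91.1 W; P_delivered ≈ 98.9 W

Γ = (275 − 50)/(275 + 50) = 0.692
|Γ|² = 0.479
P_refl = |Γ|²·P_inc = 91.1 W, P_del = (1 − |Γ|²)·P_inc = 98.9 W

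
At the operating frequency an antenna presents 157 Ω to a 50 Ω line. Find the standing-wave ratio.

VSWR ≈ 3.14

For a purely resistive load, VSWR = R_L/Z_0 or Z_0/R_L (whichever > 1) = 157/50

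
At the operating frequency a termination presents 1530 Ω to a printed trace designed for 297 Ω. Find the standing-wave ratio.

For a purely resistive load, VSWR = R_L/Z_0 or Z_0/R_L (whichever > 1) = 1530/297

VSWR ≈ 5.15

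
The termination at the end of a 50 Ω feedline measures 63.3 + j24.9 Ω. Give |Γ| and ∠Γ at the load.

Γ ≈ 0.243 ∠ 49.5°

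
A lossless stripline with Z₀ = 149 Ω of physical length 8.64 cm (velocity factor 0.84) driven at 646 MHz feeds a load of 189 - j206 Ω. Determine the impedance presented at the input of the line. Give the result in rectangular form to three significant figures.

λ = v/f = 0.84·c / 646 MHz = 0.39 m
βl = 2π·l/λ = 2π × 0.221 = 79.7°
tan(βl) = tan(79.7°) = 5.52
Z_in = Z_0·(Z_L + jZ_0·tanβl)/(Z_0 + jZ_L·tanβl)
     = 149·(189 + j617)/(1290 + j1040)

Z_in ≈ 48.1 + j32.4 Ω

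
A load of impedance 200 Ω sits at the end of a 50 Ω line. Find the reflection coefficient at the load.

Γ = 0.6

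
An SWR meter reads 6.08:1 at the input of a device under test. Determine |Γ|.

|Γ| = (S − 1)/(S + 1) = (6.08 − 1)/(6.08 + 1) = 5.08/7.08

|Γ| ≈ 0.718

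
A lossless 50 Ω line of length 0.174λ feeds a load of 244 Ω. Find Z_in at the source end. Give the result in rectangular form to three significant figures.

βl = 2π × 0.174 = 62.6°
tan(βl) = tan(62.6°) = 1.93
Z_in = Z_0·(Z_L + jZ_0·tanβl)/(Z_0 + jZ_L·tanβl)
     = 50·(244 + j96.6)/(50 + j472)

Z_in ≈ 12.8 − j24.5 Ω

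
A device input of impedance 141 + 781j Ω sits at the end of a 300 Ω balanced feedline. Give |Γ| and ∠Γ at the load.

Γ = (Z_L − Z_0)/(Z_L + Z_0) = (-159 + j781)/(441 + j781)
|Γ| = 797/897 = 0.889

Γ ≈ 0.889 ∠ 41°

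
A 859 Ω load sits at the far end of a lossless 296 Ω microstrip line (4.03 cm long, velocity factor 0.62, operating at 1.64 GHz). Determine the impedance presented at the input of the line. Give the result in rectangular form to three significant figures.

λ = v/f = 0.62·c / 1.64 GHz = 0.113 m
βl = 2π·l/λ = 2π × 0.355 = 128°
tan(βl) = tan(128°) = -1.28
Z_in = Z_0·(Z_L + jZ_0·tanβl)/(Z_0 + jZ_L·tanβl)
     = 296·(859 − j380)/(296 − j1100)

Z_in ≈ 153 + j190 Ω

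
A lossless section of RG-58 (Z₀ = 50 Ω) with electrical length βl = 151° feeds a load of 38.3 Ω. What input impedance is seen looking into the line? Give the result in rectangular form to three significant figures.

tan(βl) = tan(151°) = -0.554
Z_in = Z_0·(Z_L + jZ_0·tanβl)/(Z_0 + jZ_L·tanβl)
     = 50·(38.3 − j27.7)/(50 − j21.2)

Z_in ≈ 42.4 − j9.7 Ω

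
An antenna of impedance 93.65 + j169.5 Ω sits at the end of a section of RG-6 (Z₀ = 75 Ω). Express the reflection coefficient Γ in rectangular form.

Γ = (Z_L − Z_0)/(Z_L + Z_0) = (18.65 + j169.5)/(168.7 + j169.5)

Γ ≈ 0.558 + j0.445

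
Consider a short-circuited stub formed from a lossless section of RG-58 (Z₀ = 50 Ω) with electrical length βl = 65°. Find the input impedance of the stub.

Z_in ≈ +j107 Ω

tan(βl) = 2.14
For a short-circuited stub, Z_in = jZ_0·tan(βl)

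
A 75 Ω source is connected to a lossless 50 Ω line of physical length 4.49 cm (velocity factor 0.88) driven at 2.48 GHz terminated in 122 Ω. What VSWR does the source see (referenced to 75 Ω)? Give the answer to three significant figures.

λ = v/f = 0.88·c / 2.48 GHz = 0.106 m
βl = 2π·l/λ = 2π × 0.422 = 152°
tan(βl) = -0.535
Z_in = Z_0·(Z_L + jZ_0·tanβl)/(Z_0 + jZ_L·tanβl) = 58 + j49 Ω
Γ_s = (Z_in − Z_s)/(Z_in + Z_s) = (-17 + j49)/(133 + j49), |Γ_s| = 0.366
VSWR = (1 + |Γ_s|)/(1 − |Γ_s|)

VSWR ≈ 2.15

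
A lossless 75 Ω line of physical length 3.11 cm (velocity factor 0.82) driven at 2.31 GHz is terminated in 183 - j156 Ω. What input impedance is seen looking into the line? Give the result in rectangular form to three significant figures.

Z_in ≈ 21.3 + j36.1 Ω

λ = v/f = 0.82·c / 2.31 GHz = 0.106 m
βl = 2π·l/λ = 2π × 0.292 = 105°
tan(βl) = tan(105°) = -3.7
Z_in = Z_0·(Z_L + jZ_0·tanβl)/(Z_0 + jZ_L·tanβl)
     = 75·(183 − j433)/(-502 − j677)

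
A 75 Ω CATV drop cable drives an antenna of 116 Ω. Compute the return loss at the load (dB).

Γ = (116 − 75)/(116 + 75) = 0.215
RL = −20·log₁₀|Γ| = −20·log₁₀(0.215)

RL ≈ 13.4 dB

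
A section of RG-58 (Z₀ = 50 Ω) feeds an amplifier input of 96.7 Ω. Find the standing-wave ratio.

For a purely resistive load, VSWR = R_L/Z_0 or Z_0/R_L (whichever > 1) = 96.7/50

VSWR ≈ 1.93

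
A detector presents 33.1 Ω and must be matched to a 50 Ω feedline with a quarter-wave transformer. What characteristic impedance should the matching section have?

Z_qwt = √(Z_0·R_L) = √(50 × 33.1) = √1655

Z_qwt ≈ 40.7 Ω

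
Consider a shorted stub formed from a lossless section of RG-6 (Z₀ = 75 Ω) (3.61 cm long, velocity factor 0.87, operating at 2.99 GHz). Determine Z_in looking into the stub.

Z_in ≈ −j45.3 Ω

λ = v/f = 0.87·c / 2.99 GHz = 0.0873 m
βl = 2π·l/λ = 2π × 0.414 = 149°
tan(βl) = -0.604
For a shorted stub, Z_in = jZ_0·tan(βl)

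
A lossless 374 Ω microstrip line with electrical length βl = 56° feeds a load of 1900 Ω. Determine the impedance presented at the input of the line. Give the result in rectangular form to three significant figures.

Z_in ≈ 105 − j238 Ω

tan(βl) = tan(56°) = 1.48
Z_in = Z_0·(Z_L + jZ_0·tanβl)/(Z_0 + jZ_L·tanβl)
     = 374·(1900 + j554)/(374 + j2820)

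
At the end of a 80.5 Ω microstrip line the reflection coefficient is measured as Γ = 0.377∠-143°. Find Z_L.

Z_L ≈ 39.6 − j20.9 Ω

Z_L = Z_0·(1 + Γ)/(1 − Γ) = 80.5·(0.699 − j0.227)/(1.3 + j0.227)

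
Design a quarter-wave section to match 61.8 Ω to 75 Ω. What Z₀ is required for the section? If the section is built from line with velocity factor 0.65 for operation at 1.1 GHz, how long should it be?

Z_qwt ≈ 68.1 Ω; length ≈ 4.43 cm

Z_qwt = √(Z_0·R_L) = √(75 × 61.8) = √4635
λ = 0.65·c/f = 0.177 m, so l = λ/4 = 0.0443 m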